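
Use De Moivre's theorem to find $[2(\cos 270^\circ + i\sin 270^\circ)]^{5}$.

By De Moivre: z^n = r^n(cos(nθ) + i sin(nθ))
= 2^5(cos(5*270°) + i sin(5*270°))
= 32(cos 270° + i sin 270°)
= -32i


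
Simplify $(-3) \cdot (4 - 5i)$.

(a1*a2 - b1*b2) + (a1*b2 + b1*a2)i
= (-12 - 0) + (15 + 0)i
= -12 + 15i


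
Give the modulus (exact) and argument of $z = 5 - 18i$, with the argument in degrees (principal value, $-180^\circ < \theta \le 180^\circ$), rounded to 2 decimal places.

|z| = sqrt(5^2 + (-18)^2) = sqrt(349)
arg(z) = arctan(b/a) = arctan(-18/5) (quadrant-adjusted) = -74.48°


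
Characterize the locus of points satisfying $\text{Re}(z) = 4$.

Re(z) = x where z = x + yi; the equation x = 4 is satisfied by all points with that x-coordinate
Locus: Vertical line x = 4


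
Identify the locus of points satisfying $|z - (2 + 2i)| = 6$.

|z - z0| = r describes a circle centered at z0 with radius r
Here z0 = 2 + 2i and r = 6
Locus: Circle centered at (2, 2) with radius 6


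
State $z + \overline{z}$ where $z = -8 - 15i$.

z + conjugate(z) = (a + bi) + (a - bi) = 2a
= 2 * (-8) = -16


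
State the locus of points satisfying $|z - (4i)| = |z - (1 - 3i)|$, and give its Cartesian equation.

|z - z1| = |z - z2| means z is equidistant from z1 and z2,
i.e. the perpendicular bisector of the segment from (0, 4) to (1, -3) (midpoint (1/2, 1/2)).
With z = x + yi, square both sides:
(x - 0)^2 + (y - 4)^2 = (x - 1)^2 + (y - (-3))^2
The x^2 and y^2 terms cancel: 2x + (-14)y = 10 - 16 = -6
Simplify: x - 7y = -3
Locus: Perpendicular bisector of the segment from (0, 4) to (1, -3): the line x - 7y = -3


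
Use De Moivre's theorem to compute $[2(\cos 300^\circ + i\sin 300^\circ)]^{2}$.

By De Moivre: z^n = r^n(cos(nθ) + i sin(nθ))
= 2^2(cos(2*300°) + i sin(2*300°))
= 4(cos 240° + i sin 240°)
= -2 - 2*sqrt(3)i


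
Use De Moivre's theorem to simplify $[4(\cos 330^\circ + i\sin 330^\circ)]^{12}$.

By De Moivre: z^n = r^n(cos(nθ) + i sin(nθ))
= 4^12(cos(12*330°) + i sin(12*330°))
= 16777216(cos 0° + i sin 0°)
= 16777216


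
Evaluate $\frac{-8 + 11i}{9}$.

Divisor is real, so divide each part by 9:
= -8/9 + (11/9)i


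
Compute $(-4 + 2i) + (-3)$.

(-4 + (-3)) + (2 + 0)i = -7 + 2i


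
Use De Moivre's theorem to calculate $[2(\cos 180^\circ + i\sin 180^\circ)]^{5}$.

By De Moivre: z^n = r^n(cos(nθ) + i sin(nθ))
= 2^5(cos(5*180°) + i sin(5*180°))
= 32(cos 180° + i sin 180°)
= -32


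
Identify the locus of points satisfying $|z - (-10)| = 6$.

|z - z0| = r describes a circle centered at z0 with radius r
Here z0 = -10 and r = 6
Locus: Circle centered at (-10, 0) with radius 6


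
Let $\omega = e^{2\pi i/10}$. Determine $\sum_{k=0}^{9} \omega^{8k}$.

Let ζ = ω^8 = e^(2πi·8/10). Since 10 ∤ 8, ζ ≠ 1.
Sum = Σ_{k=0}^{9} ζ^k = (ζ^10 - 1)/(ζ - 1) = (ω^{8·10} - 1)/(ζ - 1) = (1 - 1)/(ζ - 1) = 0


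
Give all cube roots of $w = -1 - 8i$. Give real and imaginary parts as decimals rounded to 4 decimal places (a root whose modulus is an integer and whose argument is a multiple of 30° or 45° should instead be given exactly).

|w| = sqrt(65) ≈ 8.062258, arg(w) ≈ 262.874984°
Root modulus = sqrt(65)^(1/3) ≈ 2.005175
Root arguments: θ_k = (arg(w) + 360°k)/3 for k = 0, 1, ..., 2
Compute each root as (root modulus)(cos θ_k + i sin θ_k) using full-precision intermediates, then round to 4 decimal places.
Roots: 0.0831 + 2.0035i, -1.7766 - 0.9298i, 1.6935 - 1.0737i


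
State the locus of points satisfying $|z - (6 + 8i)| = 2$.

|z - z0| = r describes a circle centered at z0 with radius r
Here z0 = 6 + 8i and r = 2
Locus: Circle centered at (6, 8) with radius 2


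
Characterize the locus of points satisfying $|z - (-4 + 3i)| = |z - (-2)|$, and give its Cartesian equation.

|z - z1| = |z - z2| means z is equidistant from z1 and z2,
i.e. the perpendicular bisector of the segment from (-4, 3) to (-2, 0) (midpoint (-3, 3/2)).
With z = x + yi, square both sides:
(x - (-4))^2 + (y - 3)^2 = (x - (-2))^2 + (y - 0)^2
The x^2 and y^2 terms cancel: 4x + (-6)y = 4 - 25 = -21
Simplify: 4x - 6y = -21
Locus: Perpendicular bisector of the segment from (-4, 3) to (-2, 0): the line 4x - 6y = -21


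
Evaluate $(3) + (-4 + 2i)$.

(3 + (-4)) + (0 + 2)i = -1 + 2i


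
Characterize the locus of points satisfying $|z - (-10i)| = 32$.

|z - z0| = r describes a circle centered at z0 with radius r
Here z0 = -10i and r = 32
Locus: Circle centered at (0, -10) with radius 32


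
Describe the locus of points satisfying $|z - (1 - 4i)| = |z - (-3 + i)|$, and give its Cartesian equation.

|z - z1| = |z - z2| means z is equidistant from z1 and z2,
i.e. the perpendicular bisector of the segment from (1, -4) to (-3, 1) (midpoint (-1, -3/2)).
With z = x + yi, square both sides:
(x - 1)^2 + (y - (-4))^2 = (x - (-3))^2 + (y - 1)^2
The x^2 and y^2 terms cancel: -8x + 10y = 10 - 17 = -7
Simplify: 8x - 10y = 7
Locus: Perpendicular bisector of the segment from (1, -4) to (-3, 1): the line 8x - 10y = 7


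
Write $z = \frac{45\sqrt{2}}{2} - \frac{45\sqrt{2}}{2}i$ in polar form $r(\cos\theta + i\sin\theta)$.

r = |z| = sqrt(a^2 + b^2) = sqrt((45*sqrt(2)/2)^2 + (-45*sqrt(2)/2)^2) = sqrt(2025/2 + 2025/2) = sqrt(2025) = 45
θ = arctan(b/a) = arctan(-31.8198/31.8198) (quadrant-adjusted) = 315°
z = 45(cos 315° + i sin 315°)


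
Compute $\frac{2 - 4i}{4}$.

Divisor is real, so divide each part by 4:
= 1/2 - i


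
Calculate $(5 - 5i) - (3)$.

(5 - 3) + (-5 - 0)i = 2 - 5i


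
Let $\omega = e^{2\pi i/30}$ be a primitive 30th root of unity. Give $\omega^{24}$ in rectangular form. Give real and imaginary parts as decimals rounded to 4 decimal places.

ω^24 = e^(2πi·24/30) = e^(i·8π/5)
= cos(8π/5) + i sin(8π/5)
= 0.3090 - 0.9511i


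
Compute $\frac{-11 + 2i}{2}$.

Divisor is real, so divide each part by 2:
= -11/2 + i


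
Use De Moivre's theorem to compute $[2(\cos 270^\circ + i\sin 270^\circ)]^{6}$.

By De Moivre: z^n = r^n(cos(nθ) + i sin(nθ))
= 2^6(cos(6*270°) + i sin(6*270°))
= 64(cos 180° + i sin 180°)
= -64


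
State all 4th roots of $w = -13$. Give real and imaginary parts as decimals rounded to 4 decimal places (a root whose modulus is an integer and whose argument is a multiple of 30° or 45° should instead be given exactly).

|w| = 13, arg(w) = 180°
Root modulus = 13^(1/4) ≈ 1.898829
Root arguments: θ_k = (180° + 360°k)/4 for k = 0, 1, ..., 3
Compute each root as (root modulus)(cos θ_k + i sin θ_k) using full-precision intermediates, then round to 4 decimal places.
Roots: 1.3427 + 1.3427i, -1.3427 + 1.3427i, -1.3427 - 1.3427i, 1.3427 - 1.3427i


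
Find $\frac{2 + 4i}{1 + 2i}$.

Multiply numerator and denominator by conjugate (1 - 2i):
= (2 + 4i)(1 - 2i) / (1^2 + 2^2)
= (10) / 5
= 2


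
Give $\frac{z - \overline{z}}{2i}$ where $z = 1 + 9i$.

z - conjugate(z) = 2bi
(z - conjugate(z))/(2i) = 2bi/(2i) = b = 9


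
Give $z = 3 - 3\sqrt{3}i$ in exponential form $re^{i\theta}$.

r = |z| = sqrt((3)^2 + (-3*sqrt(3))^2) = sqrt(9 + 27) = sqrt(36) = 6
θ = arctan(b/a) = arctan(-5.1962/3) (quadrant-adjusted) = -60° = -π/3
z = 6e^(-i*π/3)


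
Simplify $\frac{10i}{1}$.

Divisor is real, so divide each part by 1:
= 10i


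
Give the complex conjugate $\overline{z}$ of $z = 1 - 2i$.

If z = a + bi, then conjugate(z) = a - bi
conjugate(1 - 2i) = 1 + 2i


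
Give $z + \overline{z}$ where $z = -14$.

z + conjugate(z) = (a + bi) + (a - bi) = 2a
= 2 * (-14) = -28


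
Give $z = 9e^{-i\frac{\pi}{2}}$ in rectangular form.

a = r cos θ = 9 * 0 = 0
b = r sin θ = 9 * -1 = -9
z = -9i


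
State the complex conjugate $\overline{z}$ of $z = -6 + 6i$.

If z = a + bi, then conjugate(z) = a - bi
conjugate(-6 + 6i) = -6 - 6i


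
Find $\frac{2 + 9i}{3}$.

Divisor is real, so divide each part by 3:
= 2/3 + 3i


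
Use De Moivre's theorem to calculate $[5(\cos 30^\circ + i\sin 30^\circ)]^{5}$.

By De Moivre: z^n = r^n(cos(nθ) + i sin(nθ))
= 5^5(cos(5*30°) + i sin(5*30°))
= 3125(cos 150° + i sin 150°)
= -3125*sqrt(3)/2 + (3125/2)i


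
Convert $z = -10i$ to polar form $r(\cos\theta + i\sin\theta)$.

r = |z| = sqrt(a^2 + b^2) = sqrt((0)^2 + (-10)^2) = sqrt(0 + 100) = sqrt(100) = 10
a = 0 and b < 0, so z lies on the negative imaginary axis: θ = 270°
z = 10(cos 270° + i sin 270°)


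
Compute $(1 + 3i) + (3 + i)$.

(1 + 3) + (3 + 1)i = 4 + 4i


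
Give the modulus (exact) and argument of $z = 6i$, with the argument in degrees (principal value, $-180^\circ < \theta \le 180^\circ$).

|z| = sqrt(0^2 + 6^2) = 6
a = 0 and b > 0, so z lies on the positive imaginary axis: arg(z) = 90°


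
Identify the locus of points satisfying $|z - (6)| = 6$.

|z - z0| = r describes a circle centered at z0 with radius r
Here z0 = 6 and r = 6
Locus: Circle centered at (6, 0) with radius 6


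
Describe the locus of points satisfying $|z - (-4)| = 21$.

|z - z0| = r describes a circle centered at z0 with radius r
Here z0 = -4 and r = 21
Locus: Circle centered at (-4, 0) with radius 21


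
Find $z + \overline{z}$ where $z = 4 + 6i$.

z + conjugate(z) = (a + bi) + (a - bi) = 2a
= 2 * 4 = 8


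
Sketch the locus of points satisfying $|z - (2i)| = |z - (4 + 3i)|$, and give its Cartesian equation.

|z - z1| = |z - z2| means z is equidistant from z1 and z2,
i.e. the perpendicular bisector of the segment from (0, 2) to (4, 3) (midpoint (2, 5/2)).
With z = x + yi, square both sides:
(x - 0)^2 + (y - 2)^2 = (x - 4)^2 + (y - 3)^2
The x^2 and y^2 terms cancel: 8x + 2y = 25 - 4 = 21
Simplify: 8x + 2y = 21
Locus: Perpendicular bisector of the segment from (0, 2) to (4, 3): the line 8x + 2y = 21


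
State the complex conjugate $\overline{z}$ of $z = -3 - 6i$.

If z = a + bi, then conjugate(z) = a - bi
conjugate(-3 - 6i) = -3 + 6i


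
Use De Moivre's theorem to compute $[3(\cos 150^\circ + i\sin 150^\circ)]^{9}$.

By De Moivre: z^n = r^n(cos(nθ) + i sin(nθ))
= 3^9(cos(9*150°) + i sin(9*150°))
= 19683(cos 270° + i sin 270°)
= -19683i


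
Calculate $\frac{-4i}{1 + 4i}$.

Multiply numerator and denominator by conjugate (1 - 4i):
= (-4i)(1 - 4i) / (1^2 + 4^2)
= (-16 - 4i) / 17
= -16/17 - (4/17)i


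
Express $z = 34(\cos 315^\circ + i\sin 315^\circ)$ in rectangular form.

a = r cos θ = 34 * sqrt(2)/2 = 17*sqrt(2)
b = r sin θ = 34 * -sqrt(2)/2 = -17*sqrt(2)
z = 17*sqrt(2) - 17*sqrt(2)i


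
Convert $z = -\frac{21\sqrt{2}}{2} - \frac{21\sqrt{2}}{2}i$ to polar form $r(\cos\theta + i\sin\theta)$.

r = |z| = sqrt(a^2 + b^2) = sqrt((-21*sqrt(2)/2)^2 + (-21*sqrt(2)/2)^2) = sqrt(441/2 + 441/2) = sqrt(441) = 21
θ = arctan(b/a) = arctan(-14.8492/-14.8492) (quadrant-adjusted) = 225°
z = 21(cos 225° + i sin 225°)


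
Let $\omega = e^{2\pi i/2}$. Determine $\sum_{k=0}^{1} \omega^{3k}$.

Let ζ = ω^3 = e^(2πi·3/2). Since 2 ∤ 3, ζ ≠ 1.
Sum = Σ_{k=0}^{1} ζ^k = (ζ^2 - 1)/(ζ - 1) = (ω^{3·2} - 1)/(ζ - 1) = (1 - 1)/(ζ - 1) = 0


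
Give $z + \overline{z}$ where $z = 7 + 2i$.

z + conjugate(z) = (a + bi) + (a - bi) = 2a
= 2 * 7 = 14


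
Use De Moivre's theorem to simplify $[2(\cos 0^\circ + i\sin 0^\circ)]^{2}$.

By De Moivre: z^n = r^n(cos(nθ) + i sin(nθ))
= 2^2(cos(2*0°) + i sin(2*0°))
= 4(cos 0° + i sin 0°)
= 4


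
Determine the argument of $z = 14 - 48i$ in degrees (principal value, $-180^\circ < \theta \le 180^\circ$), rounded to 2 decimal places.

θ = arctan(b/a) = arctan(-48/14) (quadrant-adjusted) = -73.74°


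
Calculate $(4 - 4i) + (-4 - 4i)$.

(4 + (-4)) + (-4 + (-4))i = -8i


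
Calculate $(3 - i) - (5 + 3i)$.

(3 - 5) + (-1 - 3)i = -2 - 4i


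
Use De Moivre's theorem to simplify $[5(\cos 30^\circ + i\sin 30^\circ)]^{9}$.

By De Moivre: z^n = r^n(cos(nθ) + i sin(nθ))
= 5^9(cos(9*30°) + i sin(9*30°))
= 1953125(cos 270° + i sin 270°)
= -1953125i


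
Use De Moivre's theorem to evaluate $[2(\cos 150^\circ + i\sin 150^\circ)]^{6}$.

By De Moivre: z^n = r^n(cos(nθ) + i sin(nθ))
= 2^6(cos(6*150°) + i sin(6*150°))
= 64(cos 180° + i sin 180°)
= -64


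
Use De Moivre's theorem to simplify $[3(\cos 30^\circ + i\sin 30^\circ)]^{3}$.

By De Moivre: z^n = r^n(cos(nθ) + i sin(nθ))
= 3^3(cos(3*30°) + i sin(3*30°))
= 27(cos 90° + i sin 90°)
= 27i


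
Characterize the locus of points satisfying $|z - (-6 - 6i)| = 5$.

|z - z0| = r describes a circle centered at z0 with radius r
Here z0 = -6 - 6i and r = 5
Locus: Circle centered at (-6, -6) with radius 5


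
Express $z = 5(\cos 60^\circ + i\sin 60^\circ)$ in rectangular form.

a = r cos θ = 5 * 1/2 = 5/2
b = r sin θ = 5 * sqrt(3)/2 = 5*sqrt(3)/2
z = 5/2 + (5*sqrt(3)/2)i


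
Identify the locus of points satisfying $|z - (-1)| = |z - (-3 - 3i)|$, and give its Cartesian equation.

|z - z1| = |z - z2| means z is equidistant from z1 and z2,
i.e. the perpendicular bisector of the segment from (-1, 0) to (-3, -3) (midpoint (-2, -3/2)).
With z = x + yi, square both sides:
(x - (-1))^2 + (y - 0)^2 = (x - (-3))^2 + (y - (-3))^2
The x^2 and y^2 terms cancel: -4x + (-6)y = 18 - 1 = 17
Simplify: 4x + 6y = -17
Locus: Perpendicular bisector of the segment from (-1, 0) to (-3, -3): the line 4x + 6y = -17


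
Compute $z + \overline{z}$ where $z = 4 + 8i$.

z + conjugate(z) = (a + bi) + (a - bi) = 2a
= 2 * 4 = 8


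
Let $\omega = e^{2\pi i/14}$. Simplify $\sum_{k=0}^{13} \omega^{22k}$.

Let ζ = ω^22 = e^(2πi·22/14). Since 14 ∤ 22, ζ ≠ 1.
Sum = Σ_{k=0}^{13} ζ^k = (ζ^14 - 1)/(ζ - 1) = (ω^{22·14} - 1)/(ζ - 1) = (1 - 1)/(ζ - 1) = 0


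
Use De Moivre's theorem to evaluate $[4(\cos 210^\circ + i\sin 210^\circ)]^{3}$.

By De Moivre: z^n = r^n(cos(nθ) + i sin(nθ))
= 4^3(cos(3*210°) + i sin(3*210°))
= 64(cos 270° + i sin 270°)
= -64i


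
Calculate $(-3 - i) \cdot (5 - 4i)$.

(a1*a2 - b1*b2) + (a1*b2 + b1*a2)i
= (-15 - 4) + (12 + (-5))i
= -19 + 7i


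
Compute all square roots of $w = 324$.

|w| = 324, arg(w) = 0°
Root modulus = 324^(1/2) = 18
Root arguments: θ_k = (0° + 360°k)/2 for k = 0, 1, ..., 1
Roots: 18, -18


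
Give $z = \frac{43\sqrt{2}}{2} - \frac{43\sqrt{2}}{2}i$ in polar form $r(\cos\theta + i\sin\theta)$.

r = |z| = sqrt(a^2 + b^2) = sqrt((43*sqrt(2)/2)^2 + (-43*sqrt(2)/2)^2) = sqrt(1849/2 + 1849/2) = sqrt(1849) = 43
θ = arctan(b/a) = arctan(-30.4056/30.4056) (quadrant-adjusted) = 315°
z = 43(cos 315° + i sin 315°)


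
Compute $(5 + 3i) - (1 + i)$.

(5 - 1) + (3 - 1)i = 4 + 2i


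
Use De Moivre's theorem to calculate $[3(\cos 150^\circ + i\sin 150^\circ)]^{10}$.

By De Moivre: z^n = r^n(cos(nθ) + i sin(nθ))
= 3^10(cos(10*150°) + i sin(10*150°))
= 59049(cos 60° + i sin 60°)
= 59049/2 + (59049*sqrt(3)/2)i


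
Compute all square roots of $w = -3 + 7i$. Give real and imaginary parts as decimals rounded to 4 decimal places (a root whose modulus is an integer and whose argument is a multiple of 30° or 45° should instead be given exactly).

|w| = sqrt(58) ≈ 7.615773, arg(w) ≈ 113.198591°
Root modulus = sqrt(58)^(1/2) ≈ 2.759669
Root arguments: θ_k = (arg(w) + 360°k)/2 for k = 0, 1, ..., 1
Compute each root as (root modulus)(cos θ_k + i sin θ_k) using full-precision intermediates, then round to 4 decimal places.
Roots: 1.5192 + 2.3039i, -1.5192 - 2.3039i


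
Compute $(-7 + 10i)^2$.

(a + bi)^2 = a^2 - b^2 + 2abi
= (-7)^2 - 10^2 + 2*(-7)*10i
= -51 - 140i


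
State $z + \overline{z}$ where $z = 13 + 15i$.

z + conjugate(z) = (a + bi) + (a - bi) = 2a
= 2 * 13 = 26


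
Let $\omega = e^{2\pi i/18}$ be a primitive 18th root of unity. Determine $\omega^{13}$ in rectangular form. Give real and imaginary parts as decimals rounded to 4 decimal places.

ω^13 = e^(2πi·13/18) = e^(i·13π/9)
= cos(13π/9) + i sin(13π/9)
= -0.1736 - 0.9848i


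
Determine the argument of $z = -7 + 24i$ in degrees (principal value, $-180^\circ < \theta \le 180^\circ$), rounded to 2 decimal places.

θ = arctan(b/a) = arctan(24/-7) (quadrant-adjusted) = 106.26°


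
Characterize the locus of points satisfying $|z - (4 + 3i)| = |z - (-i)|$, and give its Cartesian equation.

|z - z1| = |z - z2| means z is equidistant from z1 and z2,
i.e. the perpendicular bisector of the segment from (4, 3) to (0, -1) (midpoint (2, 1)).
With z = x + yi, square both sides:
(x - 4)^2 + (y - 3)^2 = (x - 0)^2 + (y - (-1))^2
The x^2 and y^2 terms cancel: -8x + (-8)y = 1 - 25 = -24
Simplify: x + y = 3
Locus: Perpendicular bisector of the segment from (4, 3) to (0, -1): the line x + y = 3


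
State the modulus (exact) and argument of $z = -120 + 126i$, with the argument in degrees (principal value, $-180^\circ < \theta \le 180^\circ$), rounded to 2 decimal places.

|z| = sqrt((-120)^2 + 126^2) = 174
arg(z) = arctan(b/a) = arctan(126/-120) (quadrant-adjusted) = 133.60°


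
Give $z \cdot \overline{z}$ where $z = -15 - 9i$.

z * conjugate(z) = |z|^2 = a^2 + b^2
= (-15)^2 + (-9)^2 = 306


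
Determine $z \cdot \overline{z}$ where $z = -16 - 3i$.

z * conjugate(z) = |z|^2 = a^2 + b^2
= (-16)^2 + (-3)^2 = 265


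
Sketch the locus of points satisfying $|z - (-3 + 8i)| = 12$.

|z - z0| = r describes a circle centered at z0 with radius r
Here z0 = -3 + 8i and r = 12
Locus: Circle centered at (-3, 8) with radius 12


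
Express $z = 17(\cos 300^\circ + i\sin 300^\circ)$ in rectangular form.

a = r cos θ = 17 * 1/2 = 17/2
b = r sin θ = 17 * -sqrt(3)/2 = -17*sqrt(3)/2
z = 17/2 - (17*sqrt(3)/2)i


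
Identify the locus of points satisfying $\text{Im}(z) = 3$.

Im(z) = y where z = x + yi; the equation y = 3 is satisfied by all points with that y-coordinate
Locus: Horizontal line y = 3


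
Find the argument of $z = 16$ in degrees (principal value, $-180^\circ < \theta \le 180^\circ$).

b = 0 and a > 0, so z lies on the positive real axis: θ = 0°


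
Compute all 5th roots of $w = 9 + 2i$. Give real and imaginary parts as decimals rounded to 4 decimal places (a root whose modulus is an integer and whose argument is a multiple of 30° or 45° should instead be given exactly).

|w| = sqrt(85) ≈ 9.219544, arg(w) ≈ 12.528808°
Root modulus = sqrt(85)^(1/5) ≈ 1.559344
Root arguments: θ_k = (arg(w) + 360°k)/5 for k = 0, 1, ..., 4
Compute each root as (root modulus)(cos θ_k + i sin θ_k) using full-precision intermediates, then round to 4 decimal places.
Roots: 1.5579 + 0.0682i, 0.4166 + 1.5027i, -1.3004 + 0.8605i, -1.2203 - 0.9708i, 0.5462 - 1.4605i


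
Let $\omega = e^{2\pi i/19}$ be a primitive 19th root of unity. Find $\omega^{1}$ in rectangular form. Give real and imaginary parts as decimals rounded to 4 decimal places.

ω^1 = e^(2πi·1/19) = e^(i·2π/19)
= cos(2π/19) + i sin(2π/19)
= 0.9458 + 0.3247i


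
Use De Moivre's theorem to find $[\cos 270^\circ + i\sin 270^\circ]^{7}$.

By De Moivre: z^n = r^n(cos(nθ) + i sin(nθ))
= 1^7(cos(7*270°) + i sin(7*270°))
= 1(cos 90° + i sin 90°)
= i


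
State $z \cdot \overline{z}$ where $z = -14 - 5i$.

z * conjugate(z) = |z|^2 = a^2 + b^2
= (-14)^2 + (-5)^2 = 221


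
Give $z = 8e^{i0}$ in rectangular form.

a = r cos θ = 8 * 1 = 8
b = r sin θ = 8 * 0 = 0
z = 8


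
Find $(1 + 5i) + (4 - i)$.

(1 + 4) + (5 + (-1))i = 5 + 4i


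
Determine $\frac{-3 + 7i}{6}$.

Divisor is real, so divide each part by 6:
= -1/2 + (7/6)i


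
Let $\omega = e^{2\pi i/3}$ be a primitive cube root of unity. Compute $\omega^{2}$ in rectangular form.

ω^2 = e^(2πi·2/3) = e^(i·4π/3)
= cos(4π/3) + i sin(4π/3)
= -1/2 - (sqrt(3)/2)i


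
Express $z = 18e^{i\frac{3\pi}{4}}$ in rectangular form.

a = r cos θ = 18 * -sqrt(2)/2 = -9*sqrt(2)
b = r sin θ = 18 * sqrt(2)/2 = 9*sqrt(2)
z = -9*sqrt(2) + 9*sqrt(2)i


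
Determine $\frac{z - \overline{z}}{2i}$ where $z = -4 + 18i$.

z - conjugate(z) = 2bi
(z - conjugate(z))/(2i) = 2bi/(2i) = b = 18


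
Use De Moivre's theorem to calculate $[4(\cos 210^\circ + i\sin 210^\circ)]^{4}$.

By De Moivre: z^n = r^n(cos(nθ) + i sin(nθ))
= 4^4(cos(4*210°) + i sin(4*210°))
= 256(cos 120° + i sin 120°)
= -128 + 128*sqrt(3)i


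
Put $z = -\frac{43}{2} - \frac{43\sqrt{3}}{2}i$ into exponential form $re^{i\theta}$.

r = |z| = sqrt((-43/2)^2 + (-43*sqrt(3)/2)^2) = sqrt(1849/4 + 5547/4) = sqrt(1849) = 43
θ = arctan(b/a) = arctan(-37.2391/-21.5) (quadrant-adjusted) = 240° = 4π/3
z = 43e^(i*4π/3)


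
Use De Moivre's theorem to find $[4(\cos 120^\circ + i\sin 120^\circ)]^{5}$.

By De Moivre: z^n = r^n(cos(nθ) + i sin(nθ))
= 4^5(cos(5*120°) + i sin(5*120°))
= 1024(cos 240° + i sin 240°)
= -512 - 512*sqrt(3)i


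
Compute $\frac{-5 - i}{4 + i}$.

Multiply numerator and denominator by conjugate (4 - i):
= (-5 - i)(4 - i) / (4^2 + 1^2)
= (-21 + i) / 17
= -21/17 + (1/17)i


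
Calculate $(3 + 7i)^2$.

(a + bi)^2 = a^2 - b^2 + 2abi
= 3^2 - 7^2 + 2*3*7i
= -40 + 42i


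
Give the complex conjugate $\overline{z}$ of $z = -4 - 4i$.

If z = a + bi, then conjugate(z) = a - bi
conjugate(-4 - 4i) = -4 + 4i


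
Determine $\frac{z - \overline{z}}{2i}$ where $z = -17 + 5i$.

z - conjugate(z) = 2bi
(z - conjugate(z))/(2i) = 2bi/(2i) = b = 5


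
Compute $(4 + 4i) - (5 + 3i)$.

(4 - 5) + (4 - 3)i = -1 + i


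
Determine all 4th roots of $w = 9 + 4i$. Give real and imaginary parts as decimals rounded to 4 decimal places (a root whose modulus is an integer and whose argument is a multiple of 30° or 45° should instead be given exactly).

|w| = sqrt(97) ≈ 9.848858, arg(w) ≈ 23.962489°
Root modulus = sqrt(97)^(1/4) ≈ 1.771522
Root arguments: θ_k = (arg(w) + 360°k)/4 for k = 0, 1, ..., 3
Compute each root as (root modulus)(cos θ_k + i sin θ_k) using full-precision intermediates, then round to 4 decimal places.
Roots: 1.7618 + 0.1849i, -0.1849 + 1.7618i, -1.7618 - 0.1849i, 0.1849 - 1.7618i


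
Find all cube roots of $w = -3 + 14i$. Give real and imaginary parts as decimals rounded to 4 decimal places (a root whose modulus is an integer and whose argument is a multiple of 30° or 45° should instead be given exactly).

|w| = sqrt(205) ≈ 14.317821, arg(w) ≈ 102.094757°
Root modulus = sqrt(205)^(1/3) ≈ 2.428244
Root arguments: θ_k = (arg(w) + 360°k)/3 for k = 0, 1, ..., 2
Compute each root as (root modulus)(cos θ_k + i sin θ_k) using full-precision intermediates, then round to 4 decimal places.
Roots: 2.0124 + 1.3590i, -2.1831 + 1.0633i, 0.1707 - 2.4222i


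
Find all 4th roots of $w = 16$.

|w| = 16, arg(w) = 0°
Root modulus = 16^(1/4) = 2
Root arguments: θ_k = (0° + 360°k)/4 for k = 0, 1, ..., 3
Roots: 2, 2i, -2, -2i


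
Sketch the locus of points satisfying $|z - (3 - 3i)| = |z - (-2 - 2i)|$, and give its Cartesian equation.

|z - z1| = |z - z2| means z is equidistant from z1 and z2,
i.e. the perpendicular bisector of the segment from (3, -3) to (-2, -2) (midpoint (1/2, -5/2)).
With z = x + yi, square both sides:
(x - 3)^2 + (y - (-3))^2 = (x - (-2))^2 + (y - (-2))^2
The x^2 and y^2 terms cancel: -10x + 2y = 8 - 18 = -10
Simplify: 5x - y = 5
Locus: Perpendicular bisector of the segment from (3, -3) to (-2, -2): the line 5x - y = 5


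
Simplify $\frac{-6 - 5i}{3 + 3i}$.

Multiply numerator and denominator by conjugate (3 - 3i):
= (-6 - 5i)(3 - 3i) / (3^2 + 3^2)
= (-33 + 3i) / 18
Divide through by 3: (-11 + i) / 6
= -11/6 + (1/6)i


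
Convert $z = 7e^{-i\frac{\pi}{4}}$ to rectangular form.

a = r cos θ = 7 * sqrt(2)/2 = 7*sqrt(2)/2
b = r sin θ = 7 * -sqrt(2)/2 = -7*sqrt(2)/2
z = 7*sqrt(2)/2 - (7*sqrt(2)/2)i


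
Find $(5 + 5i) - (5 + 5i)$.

(5 - 5) + (5 - 5)i = 0


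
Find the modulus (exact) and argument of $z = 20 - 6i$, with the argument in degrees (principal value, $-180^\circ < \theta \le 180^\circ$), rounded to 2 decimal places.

|z| = sqrt(20^2 + (-6)^2) = sqrt(436)
arg(z) = arctan(b/a) = arctan(-6/20) (quadrant-adjusted) = -16.70°


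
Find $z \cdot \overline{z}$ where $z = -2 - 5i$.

z * conjugate(z) = |z|^2 = a^2 + b^2
= (-2)^2 + (-5)^2 = 29


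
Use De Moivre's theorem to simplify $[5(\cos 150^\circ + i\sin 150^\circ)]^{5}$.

By De Moivre: z^n = r^n(cos(nθ) + i sin(nθ))
= 5^5(cos(5*150°) + i sin(5*150°))
= 3125(cos 30° + i sin 30°)
= 3125*sqrt(3)/2 + (3125/2)i


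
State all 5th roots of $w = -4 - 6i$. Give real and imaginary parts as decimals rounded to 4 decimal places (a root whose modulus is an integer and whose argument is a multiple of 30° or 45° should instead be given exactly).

|w| = sqrt(52) ≈ 7.211103, arg(w) ≈ 236.309932°
Root modulus = sqrt(52)^(1/5) ≈ 1.484569
Root arguments: θ_k = (arg(w) + 360°k)/5 for k = 0, 1, ..., 4
Compute each root as (root modulus)(cos θ_k + i sin θ_k) using full-precision intermediates, then round to 4 decimal places.
Roots: 1.0075 + 1.0904i, -0.7257 + 1.2951i, -1.4560 - 0.2899i, -0.1742 - 1.4743i, 1.3483 - 0.6212i


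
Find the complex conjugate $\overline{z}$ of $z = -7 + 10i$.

If z = a + bi, then conjugate(z) = a - bi
conjugate(-7 + 10i) = -7 - 10i


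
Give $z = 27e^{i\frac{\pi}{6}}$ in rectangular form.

a = r cos θ = 27 * sqrt(3)/2 = 27*sqrt(3)/2
b = r sin θ = 27 * 1/2 = 27/2
z = 27*sqrt(3)/2 + (27/2)i


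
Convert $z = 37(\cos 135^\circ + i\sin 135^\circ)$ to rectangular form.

a = r cos θ = 37 * -sqrt(2)/2 = -37*sqrt(2)/2
b = r sin θ = 37 * sqrt(2)/2 = 37*sqrt(2)/2
z = -37*sqrt(2)/2 + (37*sqrt(2)/2)i


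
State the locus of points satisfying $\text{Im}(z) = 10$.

Im(z) = y where z = x + yi; the equation y = 10 is satisfied by all points with that y-coordinate
Locus: Horizontal line y = 10


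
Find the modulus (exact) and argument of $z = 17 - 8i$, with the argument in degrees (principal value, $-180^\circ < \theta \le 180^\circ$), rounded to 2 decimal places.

|z| = sqrt(17^2 + (-8)^2) = sqrt(353)
arg(z) = arctan(b/a) = arctan(-8/17) (quadrant-adjusted) = -25.20°


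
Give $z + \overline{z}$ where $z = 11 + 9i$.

z + conjugate(z) = (a + bi) + (a - bi) = 2a
= 2 * 11 = 22


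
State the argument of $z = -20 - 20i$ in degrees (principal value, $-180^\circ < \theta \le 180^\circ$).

θ = arctan(b/a) = arctan(-20/-20) (quadrant-adjusted) = -135°


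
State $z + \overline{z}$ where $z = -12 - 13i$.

z + conjugate(z) = (a + bi) + (a - bi) = 2a
= 2 * (-12) = -24


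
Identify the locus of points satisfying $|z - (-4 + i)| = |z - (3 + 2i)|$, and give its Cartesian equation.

|z - z1| = |z - z2| means z is equidistant from z1 and z2,
i.e. the perpendicular bisector of the segment from (-4, 1) to (3, 2) (midpoint (-1/2, 3/2)).
With z = x + yi, square both sides:
(x - (-4))^2 + (y - 1)^2 = (x - 3)^2 + (y - 2)^2
The x^2 and y^2 terms cancel: 14x + 2y = 13 - 17 = -4
Simplify: 7x + y = -2
Locus: Perpendicular bisector of the segment from (-4, 1) to (3, 2): the line 7x + y = -2


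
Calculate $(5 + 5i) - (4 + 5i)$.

(5 - 4) + (5 - 5)i = 1


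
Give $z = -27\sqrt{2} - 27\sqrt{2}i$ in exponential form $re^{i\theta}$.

r = |z| = sqrt((-27*sqrt(2))^2 + (-27*sqrt(2))^2) = sqrt(1458 + 1458) = sqrt(2916) = 54
θ = arctan(b/a) = arctan(-38.1838/-38.1838) (quadrant-adjusted) = 225° = 5π/4
z = 54e^(i*5π/4)


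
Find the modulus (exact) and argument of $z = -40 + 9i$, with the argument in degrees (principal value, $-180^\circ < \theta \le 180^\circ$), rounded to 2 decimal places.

|z| = sqrt((-40)^2 + 9^2) = 41
arg(z) = arctan(b/a) = arctan(9/-40) (quadrant-adjusted) = 167.32°


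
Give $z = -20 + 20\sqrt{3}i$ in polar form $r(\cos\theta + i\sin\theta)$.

r = |z| = sqrt(a^2 + b^2) = sqrt((-20)^2 + (20*sqrt(3))^2) = sqrt(400 + 1200) = sqrt(1600) = 40
θ = arctan(b/a) = arctan(34.641/-20) (quadrant-adjusted) = 120°
z = 40(cos 120° + i sin 120°)


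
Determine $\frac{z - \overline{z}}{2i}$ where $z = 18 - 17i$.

z - conjugate(z) = 2bi
(z - conjugate(z))/(2i) = 2bi/(2i) = b = -17


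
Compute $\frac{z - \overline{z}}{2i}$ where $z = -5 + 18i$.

z - conjugate(z) = 2bi
(z - conjugate(z))/(2i) = 2bi/(2i) = b = 18


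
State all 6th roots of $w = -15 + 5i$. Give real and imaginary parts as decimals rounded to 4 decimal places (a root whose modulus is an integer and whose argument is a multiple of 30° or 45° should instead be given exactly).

|w| = sqrt(250) ≈ 15.811388, arg(w) ≈ 161.565051°
Root modulus = sqrt(250)^(1/6) ≈ 1.584267
Root arguments: θ_k = (arg(w) + 360°k)/6 for k = 0, 1, ..., 5
Compute each root as (root modulus)(cos θ_k + i sin θ_k) using full-precision intermediates, then round to 4 decimal places.
Roots: 1.4125 + 0.7175i, 0.0849 + 1.5820i, -1.3276 + 0.8645i, -1.4125 - 0.7175i, -0.0849 - 1.5820i, 1.3276 - 0.8645i


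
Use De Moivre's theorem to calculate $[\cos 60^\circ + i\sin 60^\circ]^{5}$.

By De Moivre: z^n = r^n(cos(nθ) + i sin(nθ))
= 1^5(cos(5*60°) + i sin(5*60°))
= 1(cos 300° + i sin 300°)
= 1/2 - (sqrt(3)/2)i


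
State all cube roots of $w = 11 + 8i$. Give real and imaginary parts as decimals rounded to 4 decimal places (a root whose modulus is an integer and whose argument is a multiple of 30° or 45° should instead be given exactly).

|w| = sqrt(185) ≈ 13.601471, arg(w) ≈ 36.027373°
Root modulus = sqrt(185)^(1/3) ≈ 2.387052
Root arguments: θ_k = (arg(w) + 360°k)/3 for k = 0, 1, ..., 2
Compute each root as (root modulus)(cos θ_k + i sin θ_k) using full-precision intermediates, then round to 4 decimal places.
Roots: 2.3348 + 0.4967i, -1.5975 + 1.7737i, -0.7373 - 2.2703i


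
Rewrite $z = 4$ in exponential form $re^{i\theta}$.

r = |z| = sqrt((4)^2 + (0)^2) = sqrt(16 + 0) = sqrt(16) = 4
b = 0 and a > 0, so z lies on the positive real axis: θ = 0
z = 4e^(i*0) = 4


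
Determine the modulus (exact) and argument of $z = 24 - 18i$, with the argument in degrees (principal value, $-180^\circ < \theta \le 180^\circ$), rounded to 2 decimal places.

|z| = sqrt(24^2 + (-18)^2) = 30
arg(z) = arctan(b/a) = arctan(-18/24) (quadrant-adjusted) = -36.87°


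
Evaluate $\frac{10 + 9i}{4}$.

Divisor is real, so divide each part by 4:
= 5/2 + (9/4)i


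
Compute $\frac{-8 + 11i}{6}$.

Divisor is real, so divide each part by 6:
= -4/3 + (11/6)i


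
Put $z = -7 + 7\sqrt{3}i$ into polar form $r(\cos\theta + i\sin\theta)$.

r = |z| = sqrt(a^2 + b^2) = sqrt((-7)^2 + (7*sqrt(3))^2) = sqrt(49 + 147) = sqrt(196) = 14
θ = arctan(b/a) = arctan(12.1244/-7) (quadrant-adjusted) = 120°
z = 14(cos 120° + i sin 120°)


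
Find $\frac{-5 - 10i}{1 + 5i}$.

Multiply numerator and denominator by conjugate (1 - 5i):
= (-5 - 10i)(1 - 5i) / (1^2 + 5^2)
= (-55 + 15i) / 26
= -55/26 + (15/26)i


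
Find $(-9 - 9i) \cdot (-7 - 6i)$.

(a1*a2 - b1*b2) + (a1*b2 + b1*a2)i
= (63 - 54) + (54 + 63)i
= 9 + 117i


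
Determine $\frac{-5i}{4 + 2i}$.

Multiply numerator and denominator by conjugate (4 - 2i):
= (-5i)(4 - 2i) / (4^2 + 2^2)
= (-10 - 20i) / 20
Divide through by 10: (-1 - 2i) / 2
= -1/2 - i


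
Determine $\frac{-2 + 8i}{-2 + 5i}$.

Multiply numerator and denominator by conjugate (-2 - 5i):
= (-2 + 8i)(-2 - 5i) / ((-2)^2 + 5^2)
= (44 - 6i) / 29
= 44/29 - (6/29)i


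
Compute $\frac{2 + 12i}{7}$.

Divisor is real, so divide each part by 7:
= 2/7 + (12/7)i


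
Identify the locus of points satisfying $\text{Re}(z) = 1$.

Re(z) = x where z = x + yi; the equation x = 1 is satisfied by all points with that x-coordinate
Locus: Vertical line x = 1


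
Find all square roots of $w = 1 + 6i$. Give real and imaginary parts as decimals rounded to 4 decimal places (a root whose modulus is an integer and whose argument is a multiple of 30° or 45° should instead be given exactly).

|w| = sqrt(37) ≈ 6.082763, arg(w) ≈ 80.537678°
Root modulus = sqrt(37)^(1/2) ≈ 2.466326
Root arguments: θ_k = (arg(w) + 360°k)/2 for k = 0, 1, ..., 1
Compute each root as (root modulus)(cos θ_k + i sin θ_k) using full-precision intermediates, then round to 4 decimal places.
Roots: 1.8819 + 1.5942i, -1.8819 - 1.5942i


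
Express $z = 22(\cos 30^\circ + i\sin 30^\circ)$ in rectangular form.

a = r cos θ = 22 * sqrt(3)/2 = 11*sqrt(3)
b = r sin θ = 22 * 1/2 = 11
z = 11*sqrt(3) + 11i


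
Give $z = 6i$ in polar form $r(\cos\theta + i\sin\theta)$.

r = |z| = sqrt(a^2 + b^2) = sqrt((0)^2 + (6)^2) = sqrt(0 + 36) = sqrt(36) = 6
a = 0 and b > 0, so z lies on the positive imaginary axis: θ = 90°
z = 6(cos 90° + i sin 90°)


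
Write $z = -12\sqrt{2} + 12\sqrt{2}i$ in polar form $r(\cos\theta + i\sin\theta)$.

r = |z| = sqrt(a^2 + b^2) = sqrt((-12*sqrt(2))^2 + (12*sqrt(2))^2) = sqrt(288 + 288) = sqrt(576) = 24
θ = arctan(b/a) = arctan(16.9706/-16.9706) (quadrant-adjusted) = 135°
z = 24(cos 135° + i sin 135°)


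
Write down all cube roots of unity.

ω_k = e^(2πik/3) = cos(2πk/3) + i sin(2πk/3) for k = 0, 1, ..., 2
Roots: 1, -1/2 + (sqrt(3)/2)i, -1/2 - (sqrt(3)/2)i


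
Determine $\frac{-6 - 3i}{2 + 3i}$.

Multiply numerator and denominator by conjugate (2 - 3i):
= (-6 - 3i)(2 - 3i) / (2^2 + 3^2)
= (-21 + 12i) / 13
= -21/13 + (12/13)i


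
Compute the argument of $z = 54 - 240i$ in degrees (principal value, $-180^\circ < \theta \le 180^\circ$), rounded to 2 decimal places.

θ = arctan(b/a) = arctan(-240/54) (quadrant-adjusted) = -77.32°


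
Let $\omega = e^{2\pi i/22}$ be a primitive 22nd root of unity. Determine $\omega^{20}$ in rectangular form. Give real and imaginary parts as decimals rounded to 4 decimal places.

ω^20 = e^(2πi·20/22) = e^(i·20π/11)
= cos(20π/11) + i sin(20π/11)
= 0.8413 - 0.5406i


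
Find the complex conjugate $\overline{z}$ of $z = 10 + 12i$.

If z = a + bi, then conjugate(z) = a - bi
conjugate(10 + 12i) = 10 - 12i


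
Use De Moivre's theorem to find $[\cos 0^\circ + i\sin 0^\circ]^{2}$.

By De Moivre: z^n = r^n(cos(nθ) + i sin(nθ))
= 1^2(cos(2*0°) + i sin(2*0°))
= 1(cos 0° + i sin 0°)
= 1


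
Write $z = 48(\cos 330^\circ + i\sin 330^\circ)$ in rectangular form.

a = r cos θ = 48 * sqrt(3)/2 = 24*sqrt(3)
b = r sin θ = 48 * -1/2 = -24
z = 24*sqrt(3) - 24i


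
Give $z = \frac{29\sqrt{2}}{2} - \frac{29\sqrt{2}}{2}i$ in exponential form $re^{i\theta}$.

r = |z| = sqrt((29*sqrt(2)/2)^2 + (-29*sqrt(2)/2)^2) = sqrt(841/2 + 841/2) = sqrt(841) = 29
θ = arctan(b/a) = arctan(-20.5061/20.5061) (quadrant-adjusted) = -45° = -π/4
z = 29e^(-i*π/4)


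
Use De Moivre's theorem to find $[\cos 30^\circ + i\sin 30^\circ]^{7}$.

By De Moivre: z^n = r^n(cos(nθ) + i sin(nθ))
= 1^7(cos(7*30°) + i sin(7*30°))
= 1(cos 210° + i sin 210°)
= -sqrt(3)/2 - (1/2)i


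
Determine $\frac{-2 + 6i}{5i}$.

Multiply numerator and denominator by conjugate (-5i):
= (-2 + 6i)(-5i) / (0^2 + 5^2)
= (30 + 10i) / 25
Divide through by 5: (6 + 2i) / 5
= 6/5 + (2/5)i


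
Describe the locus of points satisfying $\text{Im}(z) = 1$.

Im(z) = y where z = x + yi; the equation y = 1 is satisfied by all points with that y-coordinate
Locus: Horizontal line y = 1


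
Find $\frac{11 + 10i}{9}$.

Divisor is real, so divide each part by 9:
= 11/9 + (10/9)i


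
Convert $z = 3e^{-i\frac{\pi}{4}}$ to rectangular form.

a = r cos θ = 3 * sqrt(2)/2 = 3*sqrt(2)/2
b = r sin θ = 3 * -sqrt(2)/2 = -3*sqrt(2)/2
z = 3*sqrt(2)/2 - (3*sqrt(2)/2)i


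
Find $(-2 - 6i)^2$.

(a + bi)^2 = a^2 - b^2 + 2abi
= (-2)^2 - (-6)^2 + 2*(-2)*(-6)i
= -32 + 24i


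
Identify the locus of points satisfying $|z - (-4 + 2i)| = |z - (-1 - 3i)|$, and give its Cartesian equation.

|z - z1| = |z - z2| means z is equidistant from z1 and z2,
i.e. the perpendicular bisector of the segment from (-4, 2) to (-1, -3) (midpoint (-5/2, -1/2)).
With z = x + yi, square both sides:
(x - (-4))^2 + (y - 2)^2 = (x - (-1))^2 + (y - (-3))^2
The x^2 and y^2 terms cancel: 6x + (-10)y = 10 - 20 = -10
Simplify: 3x - 5y = -5
Locus: Perpendicular bisector of the segment from (-4, 2) to (-1, -3): the line 3x - 5y = -5


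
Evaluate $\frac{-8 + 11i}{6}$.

Divisor is real, so divide each part by 6:
= -4/3 + (11/6)i


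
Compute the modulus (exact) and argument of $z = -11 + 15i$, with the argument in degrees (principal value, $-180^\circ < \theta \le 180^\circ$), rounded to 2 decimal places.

|z| = sqrt((-11)^2 + 15^2) = sqrt(346)
arg(z) = arctan(b/a) = arctan(15/-11) (quadrant-adjusted) = 126.25°


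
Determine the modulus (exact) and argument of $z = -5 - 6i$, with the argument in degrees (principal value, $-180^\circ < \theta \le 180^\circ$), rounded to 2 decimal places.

|z| = sqrt((-5)^2 + (-6)^2) = sqrt(61)
arg(z) = arctan(b/a) = arctan(-6/-5) (quadrant-adjusted) = -129.81°


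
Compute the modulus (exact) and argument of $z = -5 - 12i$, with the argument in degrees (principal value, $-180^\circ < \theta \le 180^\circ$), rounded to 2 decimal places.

|z| = sqrt((-5)^2 + (-12)^2) = 13
arg(z) = arctan(b/a) = arctan(-12/-5) (quadrant-adjusted) = -112.62°


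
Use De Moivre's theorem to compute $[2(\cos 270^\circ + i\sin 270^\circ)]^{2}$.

By De Moivre: z^n = r^n(cos(nθ) + i sin(nθ))
= 2^2(cos(2*270°) + i sin(2*270°))
= 4(cos 180° + i sin 180°)
= -4


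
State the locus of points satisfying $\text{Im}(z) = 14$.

Im(z) = y where z = x + yi; the equation y = 14 is satisfied by all points with that y-coordinate
Locus: Horizontal line y = 14


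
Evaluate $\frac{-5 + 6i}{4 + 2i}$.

Multiply numerator and denominator by conjugate (4 - 2i):
= (-5 + 6i)(4 - 2i) / (4^2 + 2^2)
= (-8 + 34i) / 20
Divide through by 2: (-4 + 17i) / 10
= -2/5 + (17/10)i


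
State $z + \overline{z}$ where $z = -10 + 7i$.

z + conjugate(z) = (a + bi) + (a - bi) = 2a
= 2 * (-10) = -20


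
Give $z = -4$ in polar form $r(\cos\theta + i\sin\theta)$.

r = |z| = sqrt(a^2 + b^2) = sqrt((-4)^2 + (0)^2) = sqrt(16 + 0) = sqrt(16) = 4
b = 0 and a < 0, so z lies on the negative real axis: θ = 180°
z = 4(cos 180° + i sin 180°)


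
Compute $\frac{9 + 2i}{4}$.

Divisor is real, so divide each part by 4:
= 9/4 + (1/2)i


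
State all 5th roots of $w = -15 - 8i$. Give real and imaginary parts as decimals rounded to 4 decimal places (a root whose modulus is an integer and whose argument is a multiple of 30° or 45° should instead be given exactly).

|w| = 17, arg(w) ≈ 208.072487°
Root modulus = 17^(1/5) ≈ 1.762340
Root arguments: θ_k = (arg(w) + 360°k)/5 for k = 0, 1, ..., 4
Compute each root as (root modulus)(cos θ_k + i sin θ_k) using full-precision intermediates, then round to 4 decimal places.
Roots: 1.3176 + 1.1704i, -0.7060 + 1.6148i, -1.7539 - 0.1724i, -0.3780 - 1.7213i, 1.5203 - 0.8914i


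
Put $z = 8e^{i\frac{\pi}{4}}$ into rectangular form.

a = r cos θ = 8 * sqrt(2)/2 = 4*sqrt(2)
b = r sin θ = 8 * sqrt(2)/2 = 4*sqrt(2)
z = 4*sqrt(2) + 4*sqrt(2)i


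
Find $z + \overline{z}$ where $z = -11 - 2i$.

z + conjugate(z) = (a + bi) + (a - bi) = 2a
= 2 * (-11) = -22


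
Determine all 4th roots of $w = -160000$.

|w| = 160000, arg(w) = 180°
Root modulus = 160000^(1/4) = 20
Root arguments: θ_k = (180° + 360°k)/4 for k = 0, 1, ..., 3
Roots: 10*sqrt(2) + 10*sqrt(2)i, -10*sqrt(2) + 10*sqrt(2)i, -10*sqrt(2) - 10*sqrt(2)i, 10*sqrt(2) - 10*sqrt(2)i


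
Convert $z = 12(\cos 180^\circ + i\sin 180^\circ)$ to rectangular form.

a = r cos θ = 12 * -1 = -12
b = r sin θ = 12 * 0 = 0
z = -12


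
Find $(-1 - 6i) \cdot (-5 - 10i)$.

(a1*a2 - b1*b2) + (a1*b2 + b1*a2)i
= (5 - 60) + (10 + 30)i
= -55 + 40i


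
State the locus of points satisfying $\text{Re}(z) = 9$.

Re(z) = x where z = x + yi; the equation x = 9 is satisfied by all points with that x-coordinate
Locus: Vertical line x = 9
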